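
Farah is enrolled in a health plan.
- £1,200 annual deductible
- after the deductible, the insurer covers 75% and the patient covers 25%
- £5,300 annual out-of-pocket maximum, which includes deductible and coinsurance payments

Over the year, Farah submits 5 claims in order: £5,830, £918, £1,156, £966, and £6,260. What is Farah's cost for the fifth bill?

Claim 1 — £5,830: £1,200 to deductible, leaving £4,630; patient's 25% is £1,157.50. Patient pays £2,357.50; OOP now £2,357.50.
Claim 2 — £918: deductible met; 25% of £918 = £229.50. Cost to patient: £229.50. OOP to date £2,587.
Claim 3 — £1,156: 25% coinsurance on £1,156 = £289. Cost to patient: £289. OOP to date £2,876.
Claim 4 — £966: deductible met; 25% of £966 = £241.50. Patient owes £241.50 (running OOP £3,117.50).
Claim 5 — £6,260: deductible met; 25% of £6,260 = £1,565. Patient owes £1,565 (running OOP £4,682.50).

£1,565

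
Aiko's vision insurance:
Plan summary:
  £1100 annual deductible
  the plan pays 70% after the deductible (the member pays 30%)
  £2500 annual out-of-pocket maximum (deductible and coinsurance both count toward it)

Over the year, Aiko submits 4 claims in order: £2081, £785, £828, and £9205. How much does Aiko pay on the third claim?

£248.40

Bill 1, £2081: £1100 to deductible, leaving £981; 30% of £981 = £294.30. Member owes £1394.30 (running OOP £1394.30).
Bill 2, £785: deductible met; 30% of £785 = £235.50. Cost to member: £235.50. OOP to date £1629.80.
Bill 3, £828: deductible already satisfied, so member's share is 30% × £828 = £248.40. Member pays £248.40; OOP now £1878.20.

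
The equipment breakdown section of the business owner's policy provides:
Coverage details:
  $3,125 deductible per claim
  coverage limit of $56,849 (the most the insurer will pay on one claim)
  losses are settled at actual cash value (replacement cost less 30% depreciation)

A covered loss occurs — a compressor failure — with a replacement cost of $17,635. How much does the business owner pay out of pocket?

$8,415.50

At 30% depreciation, ACV = $17,635 − $5,290.50 = $12,344.50.
Subtract the deductible: $12,344.50 − $3,125 = $9,219.50.
$9,219.50 is within the $56,849 limit, so the insurer pays $9,219.50.
Business owner's share is the uncovered remainder: $17,635 − $9,219.50 = $8,415.50.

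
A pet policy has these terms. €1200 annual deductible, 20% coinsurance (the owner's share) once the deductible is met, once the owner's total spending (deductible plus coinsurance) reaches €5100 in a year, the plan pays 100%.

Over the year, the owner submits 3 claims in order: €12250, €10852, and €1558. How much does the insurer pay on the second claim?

€9162

Bill 1, €12250: deductible takes €1200, €11050 remains; owner's 20% is €2210. Cost to owner: €3410. OOP to date €3410. Insurer: €12250 − €3410 = €8840.
Bill 2, €10852: deductible already satisfied, so owner's share is 20% × €10852 = €2170.40. That would push OOP to €5580.40, over the €5100 cap, so owner pays €5100 − €3410 = €1690. Plan pays €10852 − €1690 = €9162.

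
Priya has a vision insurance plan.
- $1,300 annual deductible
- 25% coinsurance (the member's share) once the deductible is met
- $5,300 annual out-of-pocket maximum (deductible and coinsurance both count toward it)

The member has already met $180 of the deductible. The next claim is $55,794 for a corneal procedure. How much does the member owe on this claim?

$5,120

Remaining deductible: $1,300 − $180 = $1,120.
That leaves $55,794 − $1,120 = $54,674 for coinsurance.
Coinsurance: $54,674 × 25% = $13,668.50.
Member responsibility before any cap: $1,120 + $13,668.50 = $14,788.50.
Year-to-date out-of-pocket would reach $180 + $14,788.50 = $14,968.50, above the $5,300 maximum, so the member pays only $5,300 − $180 = $5,120.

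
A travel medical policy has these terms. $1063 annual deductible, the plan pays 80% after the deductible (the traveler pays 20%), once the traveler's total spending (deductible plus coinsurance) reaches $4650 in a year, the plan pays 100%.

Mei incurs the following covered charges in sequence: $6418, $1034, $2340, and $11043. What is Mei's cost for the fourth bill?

Claim 1 ($6418): deductible takes $1063, $5355 remains; 20% of $5355 = $1071. Traveler pays $2134; OOP now $2134.
Claim 2 ($1034): deductible already satisfied, so traveler's share is 20% × $1034 = $206.80. Traveler pays $206.80; OOP now $2340.80.
Claim 3 ($2340): deductible met; 20% of $2340 = $468. Cost to traveler: $468. OOP to date $2808.80.
Claim 4 ($11043): deductible already satisfied, so traveler's share is 20% × $11043 = $2208.60. That would push OOP to $5017.40, over the $4650 cap, so traveler pays $4650 − $2808.80 = $1841.20.

$1841.20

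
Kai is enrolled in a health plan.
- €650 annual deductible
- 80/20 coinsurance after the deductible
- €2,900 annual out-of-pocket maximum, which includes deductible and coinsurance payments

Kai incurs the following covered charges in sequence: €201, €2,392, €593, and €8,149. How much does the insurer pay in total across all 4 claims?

Claim 1 (€201): entire amount goes to the deductible. Cost to patient: €201. OOP to date €201. Plan pays €201 − €201 = €0.
Claim 2 (€2,392): €449 finishes the deductible; €1,943 goes to coinsurance; patient's 20% is €388.60. Cost to patient: €837.60. OOP to date €1,038.60. Insurer: €2,392 − €837.60 = €1,554.40.
Claim 3 (€593): deductible met; 20% of €593 = €118.60. Patient pays €118.60; OOP now €1,157.20. Plan pays €593 − €118.60 = €474.40.
Claim 4 (€8,149): deductible already satisfied, so patient's share is 20% × €8,149 = €1,629.80. Patient pays €1,629.80; OOP now €2,787. Plan pays €8,149 − €1,629.80 = €6,519.20.
Insurer total = bills − patient's total = €11,335 − €2,787 = €8,548.

€8,548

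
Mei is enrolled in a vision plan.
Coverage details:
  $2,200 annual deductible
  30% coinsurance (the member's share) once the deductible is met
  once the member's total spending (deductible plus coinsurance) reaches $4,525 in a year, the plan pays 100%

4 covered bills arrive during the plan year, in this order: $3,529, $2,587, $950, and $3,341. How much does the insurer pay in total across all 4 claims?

$5,882

#1 ($3,529): $2,200 finishes the deductible; $1,329 goes to coinsurance; coinsurance $1,329 × 30% = $398.70. Cost to member: $2,598.70. OOP to date $2,598.70. Insurer: $3,529 − $2,598.70 = $930.30.
#2 ($2,587): deductible met; 30% of $2,587 = $776.10. Member pays $776.10; OOP now $3,374.80. Plan pays $2,587 − $776.10 = $1,810.90.
#3 ($950): deductible met; 30% of $950 = $285. Member owes $285 (running OOP $3,659.80). Plan pays $950 − $285 = $665.
#4 ($3,341): 30% coinsurance on $3,341 = $1,002.30. That would push OOP to $4,662.10, over the $4,525 cap, so member pays $4,525 − $3,659.80 = $865.20. Insurer: $3,341 − $865.20 = $2,475.80.
Insurer total = bills − member's total = $10,407 − $4,525 = $5,882.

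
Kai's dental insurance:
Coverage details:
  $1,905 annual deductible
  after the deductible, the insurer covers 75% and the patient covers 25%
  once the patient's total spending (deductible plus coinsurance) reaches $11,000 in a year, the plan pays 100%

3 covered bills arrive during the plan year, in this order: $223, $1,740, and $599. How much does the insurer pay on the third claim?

$449.25

#1 ($223): fully absorbed by the deductible. Patient pays $223; OOP now $223. Insurer: $223 − $223 = $0.
#2 ($1,740): $1,682 finishes the deductible; $58 goes to coinsurance; coinsurance $58 × 25% = $14.50. Cost to patient: $1,696.50. OOP to date $1,919.50. Insurer: $1,740 − $1,696.50 = $43.50.
#3 ($599): 25% coinsurance on $599 = $149.75. Cost to patient: $149.75. OOP to date $2,069.25. Insurer: $599 − $149.75 = $449.25.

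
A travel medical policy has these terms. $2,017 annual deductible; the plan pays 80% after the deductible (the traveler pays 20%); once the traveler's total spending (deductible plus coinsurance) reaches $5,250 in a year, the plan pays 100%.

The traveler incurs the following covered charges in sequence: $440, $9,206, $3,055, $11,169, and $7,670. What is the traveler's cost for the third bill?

$611

Claim 1 ($440): entire amount goes to the deductible. Traveler owes $440 (running OOP $440).
Claim 2 ($9,206): $1,577 to deductible, leaving $7,629; traveler's 20% is $1,525.80. Cost to traveler: $3,102.80. OOP to date $3,542.80.
Claim 3 ($3,055): deductible met; 20% of $3,055 = $611. Traveler owes $611 (running OOP $4,153.80).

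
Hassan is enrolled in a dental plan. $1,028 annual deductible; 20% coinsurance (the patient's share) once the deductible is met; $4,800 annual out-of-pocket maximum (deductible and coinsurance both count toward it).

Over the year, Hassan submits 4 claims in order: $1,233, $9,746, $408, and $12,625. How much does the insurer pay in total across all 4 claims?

$19,212

Claim 1 — $1,233: $1,028 finishes the deductible; $205 goes to coinsurance; 20% of $205 = $41. Patient pays $1,069; OOP now $1,069. Insurer: $1,233 − $1,069 = $164.
Claim 2 — $9,746: deductible met; 20% of $9,746 = $1,949.20. Patient pays $1,949.20; OOP now $3,018.20. Plan pays $9,746 − $1,949.20 = $7,796.80.
Claim 3 — $408: deductible already satisfied, so patient's share is 20% × $408 = $81.60. Cost to patient: $81.60. OOP to date $3,099.80. Plan pays $408 − $81.60 = $326.40.
Claim 4 — $12,625: deductible already satisfied, so patient's share is 20% × $12,625 = $2,525. Adding that to $3,099.80 gives $5,624.80, past the $4,800 cap; patient pays only $4,800 − $3,099.80 = $1,700.20. Plan pays $12,625 − $1,700.20 = $10,924.80.
Insurer total = bills − patient's total = $24,012 − $4,800 = $19,212.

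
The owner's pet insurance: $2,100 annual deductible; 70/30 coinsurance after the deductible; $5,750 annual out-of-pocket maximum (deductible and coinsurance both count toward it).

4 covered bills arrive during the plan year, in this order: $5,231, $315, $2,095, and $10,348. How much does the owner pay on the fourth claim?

$1,987.70

Claim 1 — $5,231: $2,100 to deductible, leaving $3,131; 30% of $3,131 = $939.30. Cost to owner: $3,039.30. OOP to date $3,039.30.
Claim 2 — $315: deductible met; 30% of $315 = $94.50. Owner pays $94.50; OOP now $3,133.80.
Claim 3 — $2,095: deductible already satisfied, so owner's share is 30% × $2,095 = $628.50. Owner owes $628.50 (running OOP $3,762.30).
Claim 4 — $10,348: 30% coinsurance on $10,348 = $3,104.40. That would push OOP to $6,866.70, over the $5,750 cap, so owner pays $5,750 − $3,762.30 = $1,987.70.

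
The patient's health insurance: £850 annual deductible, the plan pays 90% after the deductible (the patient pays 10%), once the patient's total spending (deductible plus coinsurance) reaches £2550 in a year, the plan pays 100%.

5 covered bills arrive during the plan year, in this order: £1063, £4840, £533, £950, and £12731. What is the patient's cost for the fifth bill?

Claim 1 — £1063: £850 finishes the deductible; £213 goes to coinsurance; patient's 10% is £21.30. Patient owes £871.30 (running OOP £871.30).
Claim 2 — £4840: 10% coinsurance on £4840 = £484. Cost to patient: £484. OOP to date £1355.30.
Claim 3 — £533: 10% coinsurance on £533 = £53.30. Cost to patient: £53.30. OOP to date £1408.60.
Claim 4 — £950: deductible met; 10% of £950 = £95. Patient owes £95 (running OOP £1503.60).
Claim 5 — £12731: deductible met; 10% of £12731 = £1273.10. Adding that to £1503.60 gives £2776.70, past the £2550 cap; patient pays only £2550 − £1503.60 = £1046.40.

£1046.40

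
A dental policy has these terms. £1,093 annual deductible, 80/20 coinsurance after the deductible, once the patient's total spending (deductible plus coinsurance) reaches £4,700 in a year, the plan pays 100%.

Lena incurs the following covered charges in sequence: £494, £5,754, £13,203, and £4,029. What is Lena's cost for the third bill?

#1 (£494): all of it applies to the deductible. Cost to patient: £494. OOP to date £494.
#2 (£5,754): £599 finishes the deductible; £5,155 goes to coinsurance; 20% of £5,155 = £1,031. Patient owes £1,630 (running OOP £2,124).
#3 (£13,203): 20% coinsurance on £13,203 = £2,640.60. Adding that to £2,124 gives £4,764.60, past the £4,700 cap; patient pays only £4,700 − £2,124 = £2,576.

£2,576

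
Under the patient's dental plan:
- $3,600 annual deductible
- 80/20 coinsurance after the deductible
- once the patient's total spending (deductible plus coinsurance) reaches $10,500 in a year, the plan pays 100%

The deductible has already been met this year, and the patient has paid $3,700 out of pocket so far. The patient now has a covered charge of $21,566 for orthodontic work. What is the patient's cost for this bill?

The deductible is already satisfied, so the full bill goes to coinsurance.
20% of $21,566 = $4,313.20 falls to the patient.
Total out-of-pocket so far would be $3,700 + $4,313.20 = $8,013.20, below the $10,500 cap — no reduction.

$4,313.20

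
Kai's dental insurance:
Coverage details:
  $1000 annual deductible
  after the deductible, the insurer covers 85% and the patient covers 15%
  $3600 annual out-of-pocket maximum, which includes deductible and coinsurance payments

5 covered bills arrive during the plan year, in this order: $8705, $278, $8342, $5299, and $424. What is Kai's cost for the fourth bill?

$151.25

#1 ($8705): deductible takes $1000, $7705 remains; patient's 15% is $1155.75. Patient pays $2155.75; OOP now $2155.75.
#2 ($278): deductible already satisfied, so patient's share is 15% × $278 = $41.70. Cost to patient: $41.70. OOP to date $2197.45.
#3 ($8342): deductible already satisfied, so patient's share is 15% × $8342 = $1251.30. Cost to patient: $1251.30. OOP to date $3448.75.
#4 ($5299): deductible already satisfied, so patient's share is 15% × $5299 = $794.85. That would push OOP to $4243.60, over the $3600 cap, so patient pays $3600 − $3448.75 = $151.25.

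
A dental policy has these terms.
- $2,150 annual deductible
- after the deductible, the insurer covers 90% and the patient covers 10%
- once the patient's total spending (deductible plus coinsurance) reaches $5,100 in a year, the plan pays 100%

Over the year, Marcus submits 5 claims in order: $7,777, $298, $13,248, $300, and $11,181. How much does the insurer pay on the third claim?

$11,923.20

#1 ($7,777): $2,150 finishes the deductible; $5,627 goes to coinsurance; coinsurance $5,627 × 10% = $562.70. Patient owes $2,712.70 (running OOP $2,712.70). Plan pays $7,777 − $2,712.70 = $5,064.30.
#2 ($298): deductible already satisfied, so patient's share is 10% × $298 = $29.80. Patient owes $29.80 (running OOP $2,742.50). Plan pays $298 − $29.80 = $268.20.
#3 ($13,248): deductible met; 10% of $13,248 = $1,324.80. Cost to patient: $1,324.80. OOP to date $4,067.30. Insurer: $13,248 − $1,324.80 = $11,923.20.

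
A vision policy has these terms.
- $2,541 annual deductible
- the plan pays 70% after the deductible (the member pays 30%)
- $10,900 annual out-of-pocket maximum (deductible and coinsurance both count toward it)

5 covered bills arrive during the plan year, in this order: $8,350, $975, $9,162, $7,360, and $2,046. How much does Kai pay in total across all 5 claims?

$10,146.60

Bill 1, $8,350: $2,541 to deductible, leaving $5,809; member's 30% is $1,742.70. Member owes $4,283.70 (running OOP $4,283.70).
Bill 2, $975: 30% coinsurance on $975 = $292.50. Member pays $292.50; OOP now $4,576.20.
Bill 3, $9,162: deductible met; 30% of $9,162 = $2,748.60. Member pays $2,748.60; OOP now $7,324.80.
Bill 4, $7,360: 30% coinsurance on $7,360 = $2,208. Member pays $2,208; OOP now $9,532.80.
Bill 5, $2,046: deductible already satisfied, so member's share is 30% × $2,046 = $613.80. Member pays $613.80; OOP now $10,146.60.
Total paid by the member: $4,283.70 + $292.50 + $2,748.60 + $2,208 + $613.80 = $10,146.60.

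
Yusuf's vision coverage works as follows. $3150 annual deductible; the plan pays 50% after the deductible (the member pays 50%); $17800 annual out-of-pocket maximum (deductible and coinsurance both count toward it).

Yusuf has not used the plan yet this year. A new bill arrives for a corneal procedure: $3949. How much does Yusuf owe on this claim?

$3549.50

The full $3150 deductible is still open; $3150 of this bill applies to it.
That leaves $3949 − $3150 = $799 for coinsurance.
50% of $799 = $399.50 falls to the member.
That puts the member's cost at $3150 + $399.50 = $3549.50 before any cap.
Total out-of-pocket so far would be $0 + $3549.50 = $3549.50, below the $17800 cap — no reduction.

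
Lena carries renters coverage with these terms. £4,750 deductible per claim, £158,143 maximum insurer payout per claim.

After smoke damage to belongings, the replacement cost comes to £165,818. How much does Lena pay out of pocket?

After the deductible, £165,818 − £4,750 = £161,068 remains.
The £158,143 per-incident cap binds; insurer pays £158,143.
Out of pocket: £165,818 − £158,143 = £7,675.

£7,675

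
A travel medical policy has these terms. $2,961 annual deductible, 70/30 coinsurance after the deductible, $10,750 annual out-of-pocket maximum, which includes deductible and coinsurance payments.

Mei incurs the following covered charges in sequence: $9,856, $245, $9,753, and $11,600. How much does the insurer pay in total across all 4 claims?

$20,704

Bill 1, $9,856: $2,961 to deductible, leaving $6,895; traveler's 30% is $2,068.50. Cost to traveler: $5,029.50. OOP to date $5,029.50. Plan pays $9,856 − $5,029.50 = $4,826.50.
Bill 2, $245: deductible already satisfied, so traveler's share is 30% × $245 = $73.50. Cost to traveler: $73.50. OOP to date $5,103. Plan pays $245 − $73.50 = $171.50.
Bill 3, $9,753: deductible met; 30% of $9,753 = $2,925.90. Traveler pays $2,925.90; OOP now $8,028.90. Insurer: $9,753 − $2,925.90 = $6,827.10.
Bill 4, $11,600: deductible already satisfied, so traveler's share is 30% × $11,600 = $3,480. OOP would hit $11,508.90 > $10,750, so the cap limits the traveler to $10,750 − $8,028.90 = $2,721.10. Insurer: $11,600 − $2,721.10 = $8,878.90.
Insurer total: $4,826.50 + $171.50 + $6,827.10 + $8,878.90 = $20,704.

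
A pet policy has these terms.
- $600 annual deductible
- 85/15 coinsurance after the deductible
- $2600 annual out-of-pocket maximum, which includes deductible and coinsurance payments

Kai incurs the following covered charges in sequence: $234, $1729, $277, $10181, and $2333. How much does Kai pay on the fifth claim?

$226.85

Bill 1, $234: entire amount goes to the deductible. Owner pays $234; OOP now $234.
Bill 2, $1729: $366 to deductible, leaving $1363; coinsurance $1363 × 15% = $204.45. Owner pays $570.45; OOP now $804.45.
Bill 3, $277: 15% coinsurance on $277 = $41.55. Cost to owner: $41.55. OOP to date $846.
Bill 4, $10181: deductible met; 15% of $10181 = $1527.15. Owner pays $1527.15; OOP now $2373.15.
Bill 5, $2333: 15% coinsurance on $2333 = $349.95. Adding that to $2373.15 gives $2723.10, past the $2600 cap; owner pays only $2600 − $2373.15 = $226.85.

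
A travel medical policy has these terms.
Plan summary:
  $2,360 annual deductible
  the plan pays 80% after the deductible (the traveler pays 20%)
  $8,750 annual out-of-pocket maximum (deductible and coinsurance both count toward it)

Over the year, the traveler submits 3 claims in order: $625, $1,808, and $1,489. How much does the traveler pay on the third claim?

Claim 1 ($625): fully absorbed by the deductible. Traveler owes $625 (running OOP $625).
Claim 2 ($1,808): deductible takes $1,735, $73 remains; coinsurance $73 × 20% = $14.60. Traveler pays $1,749.60; OOP now $2,374.60.
Claim 3 ($1,489): deductible met; 20% of $1,489 = $297.80. Traveler owes $297.80 (running OOP $2,672.40).

$297.80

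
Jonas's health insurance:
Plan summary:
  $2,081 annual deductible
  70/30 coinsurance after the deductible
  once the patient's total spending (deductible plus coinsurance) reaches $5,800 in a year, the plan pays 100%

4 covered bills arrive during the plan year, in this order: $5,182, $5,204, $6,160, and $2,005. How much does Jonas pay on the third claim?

Bill 1, $5,182: deductible takes $2,081, $3,101 remains; 30% of $3,101 = $930.30. Patient owes $3,011.30 (running OOP $3,011.30).
Bill 2, $5,204: 30% coinsurance on $5,204 = $1,561.20. Patient pays $1,561.20; OOP now $4,572.50.
Bill 3, $6,160: deductible already satisfied, so patient's share is 30% × $6,160 = $1,848. OOP would hit $6,420.50 > $5,800, so the cap limits the patient to $5,800 − $4,572.50 = $1,227.50.

$1,227.50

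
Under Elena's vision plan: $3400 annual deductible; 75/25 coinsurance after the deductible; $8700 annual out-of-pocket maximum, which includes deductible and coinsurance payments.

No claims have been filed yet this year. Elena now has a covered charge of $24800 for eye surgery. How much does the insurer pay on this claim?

$16100

Deductible not yet touched, so the first $3400 of the bill goes to the deductible.
The remaining $21400 (= $24800 − $3400) moves to coinsurance.
Coinsurance: $21400 × 25% = $5350.
That puts the member's cost at $3400 + $5350 = $8750 before any cap.
Year-to-date out-of-pocket would reach $0 + $8750 = $8750, above the $8700 maximum, so the member pays only $8700 − $0 = $8700.
The plan picks up $24800 − $8700 = $16100.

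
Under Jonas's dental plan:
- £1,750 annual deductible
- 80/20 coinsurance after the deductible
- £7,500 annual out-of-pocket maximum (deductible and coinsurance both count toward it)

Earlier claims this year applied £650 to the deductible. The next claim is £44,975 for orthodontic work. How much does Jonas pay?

£650 of the £1,750 deductible is already met, leaving £1,100.
The remaining £43,875 (= £44,975 − £1,100) moves to coinsurance.
Patient's 20% share of £43,875 is £8,775.
Patient responsibility before any cap: £1,100 + £8,775 = £9,875.
That would bring total out-of-pocket to £10,525, past the £7,500 cap. The patient is capped at £7,500 − £650 = £6,850 on this claim.

£6,850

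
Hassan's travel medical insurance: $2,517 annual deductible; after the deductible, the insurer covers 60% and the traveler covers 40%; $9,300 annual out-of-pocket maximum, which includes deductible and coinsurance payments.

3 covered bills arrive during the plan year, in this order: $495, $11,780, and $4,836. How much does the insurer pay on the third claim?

Claim 1 — $495: fully absorbed by the deductible. Traveler owes $495 (running OOP $495). Plan pays $495 − $495 = $0.
Claim 2 — $11,780: $2,022 to deductible, leaving $9,758; traveler's 40% is $3,903.20. Cost to traveler: $5,925.20. OOP to date $6,420.20. Insurer: $11,780 − $5,925.20 = $5,854.80.
Claim 3 — $4,836: deductible already satisfied, so traveler's share is 40% × $4,836 = $1,934.40. Traveler owes $1,934.40 (running OOP $8,354.60). Insurer: $4,836 − $1,934.40 = $2,901.60.

$2,901.60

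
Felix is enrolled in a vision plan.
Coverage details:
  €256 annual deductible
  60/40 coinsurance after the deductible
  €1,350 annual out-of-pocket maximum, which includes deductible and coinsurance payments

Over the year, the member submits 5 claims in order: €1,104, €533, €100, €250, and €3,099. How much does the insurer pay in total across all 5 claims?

€3,736

#1 (€1,104): €256 finishes the deductible; €848 goes to coinsurance; member's 40% is €339.20. Cost to member: €595.20. OOP to date €595.20. Plan pays €1,104 − €595.20 = €508.80.
#2 (€533): deductible already satisfied, so member's share is 40% × €533 = €213.20. Member owes €213.20 (running OOP €808.40). Insurer: €533 − €213.20 = €319.80.
#3 (€100): deductible already satisfied, so member's share is 40% × €100 = €40. Member pays €40; OOP now €848.40. Insurer: €100 − €40 = €60.
#4 (€250): deductible already satisfied, so member's share is 40% × €250 = €100. Member pays €100; OOP now €948.40. Insurer: €250 − €100 = €150.
#5 (€3,099): deductible met; 40% of €3,099 = €1,239.60. That would push OOP to €2,188, over the €1,350 cap, so member pays €1,350 − €948.40 = €401.60. Insurer: €3,099 − €401.60 = €2,697.40.
Insurer total: €508.80 + €319.80 + €60 + €150 + €2,697.40 = €3,736.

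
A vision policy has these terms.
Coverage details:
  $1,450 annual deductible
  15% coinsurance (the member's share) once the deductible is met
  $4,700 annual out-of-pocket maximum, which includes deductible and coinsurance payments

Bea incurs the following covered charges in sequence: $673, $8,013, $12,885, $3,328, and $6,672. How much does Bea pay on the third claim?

$1,932.75

Claim 1 ($673): entire amount goes to the deductible. Cost to member: $673. OOP to date $673.
Claim 2 ($8,013): $777 finishes the deductible; $7,236 goes to coinsurance; coinsurance $7,236 × 15% = $1,085.40. Cost to member: $1,862.40. OOP to date $2,535.40.
Claim 3 ($12,885): deductible met; 15% of $12,885 = $1,932.75. Member owes $1,932.75 (running OOP $4,468.15).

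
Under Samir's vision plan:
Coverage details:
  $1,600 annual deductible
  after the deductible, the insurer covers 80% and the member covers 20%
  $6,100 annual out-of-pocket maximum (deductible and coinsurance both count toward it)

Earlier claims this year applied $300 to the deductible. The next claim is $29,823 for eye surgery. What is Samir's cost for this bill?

$5,800

$300 of the $1,600 deductible is already met, leaving $1,300.
The remaining $28,523 (= $29,823 − $1,300) moves to coinsurance.
Member's 20% share of $28,523 is $5,704.60.
That puts the member's cost at $1,300 + $5,704.60 = $7,004.60 before any cap.
Adding $7,004.60 to the $300 already spent would give $7,304.60, which exceeds the $6,100 cap; the member pays just $6,100 − $300 = $5,800.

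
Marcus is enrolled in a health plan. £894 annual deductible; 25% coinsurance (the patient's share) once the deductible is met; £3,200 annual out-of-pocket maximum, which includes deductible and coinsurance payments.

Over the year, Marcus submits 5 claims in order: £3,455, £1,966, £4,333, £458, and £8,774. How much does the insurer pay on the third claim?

Claim 1 — £3,455: £894 to deductible, leaving £2,561; 25% of £2,561 = £640.25. Cost to patient: £1,534.25. OOP to date £1,534.25. Insurer: £3,455 − £1,534.25 = £1,920.75.
Claim 2 — £1,966: deductible met; 25% of £1,966 = £491.50. Patient pays £491.50; OOP now £2,025.75. Plan pays £1,966 − £491.50 = £1,474.50.
Claim 3 — £4,333: deductible already satisfied, so patient's share is 25% × £4,333 = £1,083.25. Cost to patient: £1,083.25. OOP to date £3,109. Insurer: £4,333 − £1,083.25 = £3,249.75.

£3,249.75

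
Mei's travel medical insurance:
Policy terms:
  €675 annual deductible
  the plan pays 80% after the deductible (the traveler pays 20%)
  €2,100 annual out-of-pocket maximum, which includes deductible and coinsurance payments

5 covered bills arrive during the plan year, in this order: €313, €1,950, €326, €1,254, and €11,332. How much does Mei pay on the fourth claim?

Bill 1, €313: all of it applies to the deductible. Traveler pays €313; OOP now €313.
Bill 2, €1,950: €362 finishes the deductible; €1,588 goes to coinsurance; traveler's 20% is €317.60. Traveler pays €679.60; OOP now €992.60.
Bill 3, €326: deductible already satisfied, so traveler's share is 20% × €326 = €65.20. Cost to traveler: €65.20. OOP to date €1,057.80.
Bill 4, €1,254: deductible already satisfied, so traveler's share is 20% × €1,254 = €250.80. Traveler owes €250.80 (running OOP €1,308.60).

€250.80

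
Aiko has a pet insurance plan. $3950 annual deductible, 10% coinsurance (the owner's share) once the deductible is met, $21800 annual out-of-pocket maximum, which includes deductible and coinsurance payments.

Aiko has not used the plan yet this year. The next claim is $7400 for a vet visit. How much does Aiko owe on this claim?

$4295

Deductible not yet touched, so the first $3950 of the bill goes to the deductible.
The remaining $3450 (= $7400 − $3950) moves to coinsurance.
Coinsurance: $3450 × 10% = $345.
That puts the owner's cost at $3950 + $345 = $4295 before any cap.
Total out-of-pocket so far would be $0 + $4295 = $4295, below the $21800 cap — no reduction.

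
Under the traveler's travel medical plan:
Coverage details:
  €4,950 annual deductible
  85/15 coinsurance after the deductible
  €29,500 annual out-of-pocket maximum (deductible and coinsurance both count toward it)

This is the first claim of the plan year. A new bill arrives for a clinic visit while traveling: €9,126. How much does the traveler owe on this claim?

€5,576.40

Deductible not yet touched, so the first €4,950 of the bill goes to the deductible.
That leaves €9,126 − €4,950 = €4,176 for coinsurance.
15% of €4,176 = €626.40 falls to the traveler.
Traveler responsibility before any cap: €4,950 + €626.40 = €5,576.40.
Cumulative spending €0 + €5,576.40 = €5,576.40 stays under the €29,500 maximum.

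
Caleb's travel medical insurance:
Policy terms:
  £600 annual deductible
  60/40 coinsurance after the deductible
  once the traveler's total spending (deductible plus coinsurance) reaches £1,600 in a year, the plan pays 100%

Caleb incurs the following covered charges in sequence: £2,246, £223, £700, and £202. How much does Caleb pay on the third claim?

Bill 1, £2,246: deductible takes £600, £1,646 remains; traveler's 40% is £658.40. Traveler owes £1,258.40 (running OOP £1,258.40).
Bill 2, £223: deductible met; 40% of £223 = £89.20. Traveler owes £89.20 (running OOP £1,347.60).
Bill 3, £700: 40% coinsurance on £700 = £280. Adding that to £1,347.60 gives £1,627.60, past the £1,600 cap; traveler pays only £1,600 − £1,347.60 = £252.40.

£252.40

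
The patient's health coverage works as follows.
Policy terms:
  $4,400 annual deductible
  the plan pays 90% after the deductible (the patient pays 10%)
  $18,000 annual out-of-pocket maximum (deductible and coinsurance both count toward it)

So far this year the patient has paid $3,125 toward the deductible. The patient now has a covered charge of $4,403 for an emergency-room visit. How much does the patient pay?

$1,587.80

$3,125 of the $4,400 deductible is already met, leaving $1,275.
The remaining $3,128 (= $4,403 − $1,275) moves to coinsurance.
Patient's 10% share of $3,128 is $312.80.
So the patient owes $1,275 + $312.80 = $1,587.80 before any cap.
Cumulative spending $3,125 + $1,587.80 = $4,712.80 stays under the $18,000 maximum.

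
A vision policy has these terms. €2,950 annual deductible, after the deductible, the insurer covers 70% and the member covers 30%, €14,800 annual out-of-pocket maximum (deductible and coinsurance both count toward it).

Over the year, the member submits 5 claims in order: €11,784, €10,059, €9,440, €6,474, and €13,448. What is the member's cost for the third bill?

#1 (€11,784): deductible takes €2,950, €8,834 remains; coinsurance €8,834 × 30% = €2,650.20. Member pays €5,600.20; OOP now €5,600.20.
#2 (€10,059): deductible already satisfied, so member's share is 30% × €10,059 = €3,017.70. Member pays €3,017.70; OOP now €8,617.90.
#3 (€9,440): 30% coinsurance on €9,440 = €2,832. Cost to member: €2,832. OOP to date €11,449.90.

€2,832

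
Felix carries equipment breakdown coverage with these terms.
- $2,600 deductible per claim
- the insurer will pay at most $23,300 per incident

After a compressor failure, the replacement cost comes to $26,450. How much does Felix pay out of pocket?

Subtract the deductible: $26,450 − $2,600 = $23,850.
The $23,300 per-incident cap binds; insurer pays $23,300.
Out of pocket: $26,450 − $23,300 = $3,150.

$3,150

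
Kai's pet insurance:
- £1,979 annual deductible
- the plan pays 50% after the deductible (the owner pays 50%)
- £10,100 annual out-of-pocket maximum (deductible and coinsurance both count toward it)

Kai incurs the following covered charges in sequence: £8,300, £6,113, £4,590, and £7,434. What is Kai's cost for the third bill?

£1,904

Bill 1, £8,300: £1,979 finishes the deductible; £6,321 goes to coinsurance; 50% of £6,321 = £3,160.50. Owner pays £5,139.50; OOP now £5,139.50.
Bill 2, £6,113: deductible already satisfied, so owner's share is 50% × £6,113 = £3,056.50. Cost to owner: £3,056.50. OOP to date £8,196.
Bill 3, £4,590: 50% coinsurance on £4,590 = £2,295. OOP would hit £10,491 > £10,100, so the cap limits the owner to £10,100 − £8,196 = £1,904.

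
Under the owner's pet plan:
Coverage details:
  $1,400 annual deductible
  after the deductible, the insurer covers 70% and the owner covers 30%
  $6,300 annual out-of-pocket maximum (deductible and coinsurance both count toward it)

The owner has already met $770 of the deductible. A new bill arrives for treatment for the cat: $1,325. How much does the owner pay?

$838.50

Deductible still to meet: $1,400 − $770 = $630.
That leaves $1,325 − $630 = $695 for coinsurance.
30% of $695 = $208.50 falls to the owner.
Owner responsibility before any cap: $630 + $208.50 = $838.50.
Year-to-date out-of-pocket becomes $770 + $838.50 = $1,608.50, still under the $6,300 maximum, so no cap applies.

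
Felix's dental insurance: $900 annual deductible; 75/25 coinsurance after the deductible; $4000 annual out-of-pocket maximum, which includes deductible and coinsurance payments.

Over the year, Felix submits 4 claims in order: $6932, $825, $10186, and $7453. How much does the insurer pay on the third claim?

$8800.25

Claim 1 ($6932): deductible takes $900, $6032 remains; 25% of $6032 = $1508. Cost to patient: $2408. OOP to date $2408. Insurer: $6932 − $2408 = $4524.
Claim 2 ($825): deductible already satisfied, so patient's share is 25% × $825 = $206.25. Patient owes $206.25 (running OOP $2614.25). Insurer: $825 − $206.25 = $618.75.
Claim 3 ($10186): 25% coinsurance on $10186 = $2546.50. That would push OOP to $5160.75, over the $4000 cap, so patient pays $4000 − $2614.25 = $1385.75. Plan pays $10186 − $1385.75 = $8800.25.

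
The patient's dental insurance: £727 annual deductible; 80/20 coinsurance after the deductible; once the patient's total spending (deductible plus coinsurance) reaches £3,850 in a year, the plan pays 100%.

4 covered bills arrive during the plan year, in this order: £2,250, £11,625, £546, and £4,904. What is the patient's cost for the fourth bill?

Claim 1 (£2,250): £727 finishes the deductible; £1,523 goes to coinsurance; patient's 20% is £304.60. Patient pays £1,031.60; OOP now £1,031.60.
Claim 2 (£11,625): deductible met; 20% of £11,625 = £2,325. Cost to patient: £2,325. OOP to date £3,356.60.
Claim 3 (£546): 20% coinsurance on £546 = £109.20. Cost to patient: £109.20. OOP to date £3,465.80.
Claim 4 (£4,904): 20% coinsurance on £4,904 = £980.80. Adding that to £3,465.80 gives £4,446.60, past the £3,850 cap; patient pays only £3,850 − £3,465.80 = £384.20.

£384.20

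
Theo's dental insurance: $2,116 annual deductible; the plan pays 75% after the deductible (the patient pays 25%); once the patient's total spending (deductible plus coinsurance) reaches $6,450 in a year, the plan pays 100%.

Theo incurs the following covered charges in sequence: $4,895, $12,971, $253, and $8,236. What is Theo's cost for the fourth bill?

Claim 1 ($4,895): $2,116 to deductible, leaving $2,779; coinsurance $2,779 × 25% = $694.75. Cost to patient: $2,810.75. OOP to date $2,810.75.
Claim 2 ($12,971): deductible already satisfied, so patient's share is 25% × $12,971 = $3,242.75. Patient pays $3,242.75; OOP now $6,053.50.
Claim 3 ($253): deductible already satisfied, so patient's share is 25% × $253 = $63.25. Cost to patient: $63.25. OOP to date $6,116.75.
Claim 4 ($8,236): deductible already satisfied, so patient's share is 25% × $8,236 = $2,059. Adding that to $6,116.75 gives $8,175.75, past the $6,450 cap; patient pays only $6,450 − $6,116.75 = $333.25.

$333.25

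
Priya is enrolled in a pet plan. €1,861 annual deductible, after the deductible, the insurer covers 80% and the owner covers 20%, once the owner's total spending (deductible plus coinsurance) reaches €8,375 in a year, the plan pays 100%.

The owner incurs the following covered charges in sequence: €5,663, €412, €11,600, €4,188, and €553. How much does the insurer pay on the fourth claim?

€3,350.40

#1 (€5,663): €1,861 to deductible, leaving €3,802; 20% of €3,802 = €760.40. Cost to owner: €2,621.40. OOP to date €2,621.40. Insurer: €5,663 − €2,621.40 = €3,041.60.
#2 (€412): 20% coinsurance on €412 = €82.40. Cost to owner: €82.40. OOP to date €2,703.80. Plan pays €412 − €82.40 = €329.60.
#3 (€11,600): 20% coinsurance on €11,600 = €2,320. Owner owes €2,320 (running OOP €5,023.80). Plan pays €11,600 − €2,320 = €9,280.
#4 (€4,188): 20% coinsurance on €4,188 = €837.60. Cost to owner: €837.60. OOP to date €5,861.40. Plan pays €4,188 − €837.60 = €3,350.40.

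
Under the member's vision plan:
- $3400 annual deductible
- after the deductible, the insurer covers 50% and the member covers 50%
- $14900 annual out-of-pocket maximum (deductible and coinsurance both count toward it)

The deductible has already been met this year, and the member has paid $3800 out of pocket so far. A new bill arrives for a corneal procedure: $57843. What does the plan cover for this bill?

$46743

The deductible is already satisfied, so the full bill goes to coinsurance.
Member's 50% share of $57843 is $28921.50.
Year-to-date out-of-pocket would reach $3800 + $28921.50 = $32721.50, above the $14900 maximum, so the member pays only $14900 − $3800 = $11100.
The plan picks up $57843 − $11100 = $46743.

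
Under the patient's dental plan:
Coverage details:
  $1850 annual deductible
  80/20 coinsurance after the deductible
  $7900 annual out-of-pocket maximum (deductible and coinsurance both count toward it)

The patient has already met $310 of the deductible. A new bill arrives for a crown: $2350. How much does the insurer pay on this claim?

$648

$310 of the $1850 deductible is already met, leaving $1540.
That leaves $2350 − $1540 = $810 for coinsurance.
20% of $810 = $162 falls to the patient.
That puts the patient's cost at $1540 + $162 = $1702 before any cap.
Year-to-date out-of-pocket becomes $310 + $1702 = $2012, still under the $7900 maximum, so no cap applies.
Insurer pays the balance: $2350 − $1702 = $648.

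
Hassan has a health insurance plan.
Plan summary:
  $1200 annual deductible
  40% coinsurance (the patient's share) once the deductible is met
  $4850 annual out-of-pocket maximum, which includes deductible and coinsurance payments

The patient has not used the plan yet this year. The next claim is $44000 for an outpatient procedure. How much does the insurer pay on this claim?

The full $1200 deductible is still open; $1200 of this bill applies to it.
After the $1200 deductible portion, $44000 − $1200 = $42800 is subject to coinsurance.
Coinsurance: $42800 × 40% = $17120.
So the patient owes $1200 + $17120 = $18320 before any cap.
Adding $18320 to the $0 already spent would give $18320, which exceeds the $4850 cap; the patient pays just $4850 − $0 = $4850.
Insurer pays the balance: $44000 − $4850 = $39150.

$39150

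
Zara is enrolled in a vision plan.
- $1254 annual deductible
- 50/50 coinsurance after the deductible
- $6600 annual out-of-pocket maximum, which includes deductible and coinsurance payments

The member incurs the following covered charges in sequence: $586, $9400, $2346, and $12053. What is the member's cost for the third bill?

Claim 1 — $586: entire amount goes to the deductible. Member pays $586; OOP now $586.
Claim 2 — $9400: $668 finishes the deductible; $8732 goes to coinsurance; coinsurance $8732 × 50% = $4366. Member owes $5034 (running OOP $5620).
Claim 3 — $2346: 50% coinsurance on $2346 = $1173. Adding that to $5620 gives $6793, past the $6600 cap; member pays only $6600 − $5620 = $980.

$980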